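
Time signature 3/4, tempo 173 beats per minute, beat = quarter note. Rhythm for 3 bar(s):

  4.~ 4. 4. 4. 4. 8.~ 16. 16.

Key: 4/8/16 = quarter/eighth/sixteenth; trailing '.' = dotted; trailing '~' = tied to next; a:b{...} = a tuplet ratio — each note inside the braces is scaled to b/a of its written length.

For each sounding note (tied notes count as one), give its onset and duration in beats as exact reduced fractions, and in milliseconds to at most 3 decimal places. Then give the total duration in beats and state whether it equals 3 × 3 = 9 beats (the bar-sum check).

1) 0.0ms=0b +1040.462ms=3b
2) 1040.462ms=3b +520.231ms=3/2b
3) 1560.694ms=9/2b +520.231ms=3/2b
4) 2080.925ms=6b +520.231ms=3/2b
5) 2601.156ms=15/2b +390.173ms=9/8b
6) 2991.329ms=69/8b +130.058ms=3/8b
Σ=9b of 9 (173bpm 3/4) — PASS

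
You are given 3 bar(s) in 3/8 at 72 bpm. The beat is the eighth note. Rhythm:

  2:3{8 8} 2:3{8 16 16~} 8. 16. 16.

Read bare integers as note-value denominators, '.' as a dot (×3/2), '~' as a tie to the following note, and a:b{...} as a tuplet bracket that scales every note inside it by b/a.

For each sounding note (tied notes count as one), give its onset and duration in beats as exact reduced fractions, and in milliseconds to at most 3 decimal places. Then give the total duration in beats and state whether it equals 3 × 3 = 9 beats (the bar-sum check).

1) 0.0ms=0b +1250.0ms=3/2b
2) 1250.0ms=3/2b +1250.0ms=3/2b
3) 2500.0ms=3b +1250.0ms=3/2b
4) 3750.0ms=9/2b +625.0ms=3/4b
5) 4375.0ms=21/4b +1875.0ms=9/4b
6) 6250.0ms=15/2b +625.0ms=3/4b
7) 6875.0ms=33/4b +625.0ms=3/4b
Σ=9b of 9 (72bpm 3/8) — PASS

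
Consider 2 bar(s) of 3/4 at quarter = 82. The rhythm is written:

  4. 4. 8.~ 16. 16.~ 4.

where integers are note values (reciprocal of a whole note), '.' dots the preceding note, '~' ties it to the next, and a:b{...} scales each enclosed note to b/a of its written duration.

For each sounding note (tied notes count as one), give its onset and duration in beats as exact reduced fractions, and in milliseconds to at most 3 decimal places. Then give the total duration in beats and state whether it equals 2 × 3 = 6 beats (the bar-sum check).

1) 0.0ms=0b +1097.561ms=3/2b
2) 1097.561ms=3/2b +1097.561ms=3/2b
3) 2195.122ms=3b +823.171ms=9/8b
4) 3018.293ms=33/8b +1371.951ms=15/8b
Σ=6b of 6 (82bpm 3/4) — PASS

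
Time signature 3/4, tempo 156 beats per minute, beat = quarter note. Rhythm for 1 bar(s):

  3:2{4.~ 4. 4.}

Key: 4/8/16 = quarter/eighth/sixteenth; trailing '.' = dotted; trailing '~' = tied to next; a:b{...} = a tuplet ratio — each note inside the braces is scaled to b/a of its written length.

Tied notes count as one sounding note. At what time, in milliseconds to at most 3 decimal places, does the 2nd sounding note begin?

1. 0.0ms @ 0 + 769.231ms (2)
2. 769.231ms @ 2 + 384.615ms (1)

note 2 onset = 2b = 769.231ms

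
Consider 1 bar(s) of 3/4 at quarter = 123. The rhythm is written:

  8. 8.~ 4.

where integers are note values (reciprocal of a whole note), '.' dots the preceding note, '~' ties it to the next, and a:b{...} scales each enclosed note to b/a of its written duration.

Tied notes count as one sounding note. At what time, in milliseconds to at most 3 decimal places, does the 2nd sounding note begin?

1. 0.0ms @ 0 + 365.854ms (3/4)
2. 365.854ms @ 3/4 + 1097.561ms (9/4)

note 2 onset = 3/4b = 365.854ms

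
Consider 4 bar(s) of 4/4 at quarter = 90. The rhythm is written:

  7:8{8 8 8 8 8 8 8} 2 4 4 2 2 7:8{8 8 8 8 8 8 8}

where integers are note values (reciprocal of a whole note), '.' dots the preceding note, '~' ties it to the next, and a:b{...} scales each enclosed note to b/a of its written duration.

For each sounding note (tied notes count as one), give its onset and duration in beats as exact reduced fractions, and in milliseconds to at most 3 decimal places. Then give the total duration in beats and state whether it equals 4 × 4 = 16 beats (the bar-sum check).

1) 0.0ms=0b +380.952ms=4/7b
2) 380.952ms=4/7b +380.952ms=4/7b
3) 761.905ms=8/7b +380.952ms=4/7b
4) 1142.857ms=12/7b +380.952ms=4/7b
5) 1523.81ms=16/7b +380.952ms=4/7b
6) 1904.762ms=20/7b +380.952ms=4/7b
7) 2285.714ms=24/7b +380.952ms=4/7b
8) 2666.667ms=4b +1333.333ms=2b
9) 4000.0ms=6b +666.667ms=1b
10) 4666.667ms=7b +666.667ms=1b
11) 5333.333ms=8b +1333.333ms=2b
12) 6666.667ms=10b +1333.333ms=2b
13) 8000.0ms=12b +380.952ms=4/7b
14) 8380.952ms=88/7b +380.952ms=4/7b
15) 8761.905ms=92/7b +380.952ms=4/7b
16) 9142.857ms=96/7b +380.952ms=4/7b
17) 9523.81ms=100/7b +380.952ms=4/7b
18) 9904.762ms=104/7b +380.952ms=4/7b
19) 10285.714ms=108/7b +380.952ms=4/7b
Σ=16b of 16 (90bpm 4/4) — PASS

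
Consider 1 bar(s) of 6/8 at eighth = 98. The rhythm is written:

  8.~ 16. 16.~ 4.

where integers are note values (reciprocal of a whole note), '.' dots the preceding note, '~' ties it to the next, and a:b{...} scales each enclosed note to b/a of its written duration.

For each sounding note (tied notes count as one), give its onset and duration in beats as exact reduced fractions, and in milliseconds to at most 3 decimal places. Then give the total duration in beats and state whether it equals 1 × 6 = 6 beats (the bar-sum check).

1) 0.0ms=0b +1377.551ms=9/4b
2) 1377.551ms=9/4b +2295.918ms=15/4b
Σ=6b of 6 (98bpm 6/8) — PASS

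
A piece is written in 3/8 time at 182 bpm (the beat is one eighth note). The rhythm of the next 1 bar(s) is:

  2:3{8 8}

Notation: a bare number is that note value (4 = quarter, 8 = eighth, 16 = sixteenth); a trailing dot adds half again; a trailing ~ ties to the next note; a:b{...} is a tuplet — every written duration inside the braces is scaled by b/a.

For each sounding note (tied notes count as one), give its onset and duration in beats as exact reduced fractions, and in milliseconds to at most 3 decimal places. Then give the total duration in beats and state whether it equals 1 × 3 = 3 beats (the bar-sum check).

1) 0.0ms=0b +494.505ms=3/2b
2) 494.505ms=3/2b +494.505ms=3/2b
Σ=3b of 3 (182bpm 3/8) — PASS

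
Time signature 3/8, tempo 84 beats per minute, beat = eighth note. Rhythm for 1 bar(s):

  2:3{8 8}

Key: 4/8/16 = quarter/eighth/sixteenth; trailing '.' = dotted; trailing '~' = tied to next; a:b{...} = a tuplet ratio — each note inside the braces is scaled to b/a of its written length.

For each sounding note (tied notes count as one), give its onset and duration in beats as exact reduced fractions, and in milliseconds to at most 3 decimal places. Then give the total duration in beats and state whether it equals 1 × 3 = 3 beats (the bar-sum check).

1) 0.0ms=0b +1071.429ms=3/2b
2) 1071.429ms=3/2b +1071.429ms=3/2b
Σ=3b of 3 (84bpm 3/8) — PASS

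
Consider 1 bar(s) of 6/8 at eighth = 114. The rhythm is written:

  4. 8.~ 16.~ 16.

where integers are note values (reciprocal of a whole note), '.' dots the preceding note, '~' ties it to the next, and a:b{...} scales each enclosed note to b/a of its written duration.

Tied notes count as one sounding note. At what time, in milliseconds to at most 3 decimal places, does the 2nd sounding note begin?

note 2 onset = 3b = 1578.947ms

1. 0.0ms @ 0 + 1578.947ms (3)
2. 1578.947ms @ 3 + 1578.947ms (3)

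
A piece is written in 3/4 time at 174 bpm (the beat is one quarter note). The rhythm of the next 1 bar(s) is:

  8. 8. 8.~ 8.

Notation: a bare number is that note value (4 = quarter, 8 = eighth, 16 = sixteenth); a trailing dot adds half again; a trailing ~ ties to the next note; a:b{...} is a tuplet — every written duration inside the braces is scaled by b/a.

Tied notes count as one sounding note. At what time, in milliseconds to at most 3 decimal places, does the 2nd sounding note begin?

note 2 onset = 3/4b = 258.621ms

1. 0.0ms @ 0 + 258.621ms (3/4)
2. 258.621ms @ 3/4 + 258.621ms (3/4)
3. 517.241ms @ 3/2 + 517.241ms (3/2)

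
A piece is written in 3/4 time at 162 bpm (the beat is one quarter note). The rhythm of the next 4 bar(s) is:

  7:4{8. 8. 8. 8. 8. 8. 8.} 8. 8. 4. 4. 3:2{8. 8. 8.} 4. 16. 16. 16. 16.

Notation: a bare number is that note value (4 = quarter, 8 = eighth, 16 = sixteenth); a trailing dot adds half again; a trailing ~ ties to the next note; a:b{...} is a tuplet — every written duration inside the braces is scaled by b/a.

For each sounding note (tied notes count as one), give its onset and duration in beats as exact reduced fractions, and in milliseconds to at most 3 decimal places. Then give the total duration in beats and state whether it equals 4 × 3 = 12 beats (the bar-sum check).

1) 0.0ms=0b +158.73ms=3/7b
2) 158.73ms=3/7b +158.73ms=3/7b
3) 317.46ms=6/7b +158.73ms=3/7b
4) 476.19ms=9/7b +158.73ms=3/7b
5) 634.921ms=12/7b +158.73ms=3/7b
6) 793.651ms=15/7b +158.73ms=3/7b
7) 952.381ms=18/7b +158.73ms=3/7b
8) 1111.111ms=3b +277.778ms=3/4b
9) 1388.889ms=15/4b +277.778ms=3/4b
10) 1666.667ms=9/2b +555.556ms=3/2b
11) 2222.222ms=6b +555.556ms=3/2b
12) 2777.778ms=15/2b +185.185ms=1/2b
13) 2962.963ms=8b +185.185ms=1/2b
14) 3148.148ms=17/2b +185.185ms=1/2b
15) 3333.333ms=9b +555.556ms=3/2b
16) 3888.889ms=21/2b +138.889ms=3/8b
17) 4027.778ms=87/8b +138.889ms=3/8b
18) 4166.667ms=45/4b +138.889ms=3/8b
19) 4305.556ms=93/8b +138.889ms=3/8b
Σ=12b of 12 (162bpm 3/4) — PASS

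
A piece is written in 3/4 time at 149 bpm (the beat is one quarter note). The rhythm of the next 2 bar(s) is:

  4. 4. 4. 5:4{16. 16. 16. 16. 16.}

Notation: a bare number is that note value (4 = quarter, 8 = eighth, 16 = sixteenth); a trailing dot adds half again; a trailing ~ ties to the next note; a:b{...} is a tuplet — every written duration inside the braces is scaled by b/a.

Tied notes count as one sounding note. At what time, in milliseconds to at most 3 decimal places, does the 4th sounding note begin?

1. 0.0ms @ 0 + 604.027ms (3/2)
2. 604.027ms @ 3/2 + 604.027ms (3/2)
3. 1208.054ms @ 3 + 604.027ms (3/2)
4. 1812.081ms @ 9/2 + 120.805ms (3/10)
5. 1932.886ms @ 24/5 + 120.805ms (3/10)
6. 2053.691ms @ 51/10 + 120.805ms (3/10)
7. 2174.497ms @ 27/5 + 120.805ms (3/10)
8. 2295.302ms @ 57/10 + 120.805ms (3/10)

note 4 onset = 9/2b = 1812.081ms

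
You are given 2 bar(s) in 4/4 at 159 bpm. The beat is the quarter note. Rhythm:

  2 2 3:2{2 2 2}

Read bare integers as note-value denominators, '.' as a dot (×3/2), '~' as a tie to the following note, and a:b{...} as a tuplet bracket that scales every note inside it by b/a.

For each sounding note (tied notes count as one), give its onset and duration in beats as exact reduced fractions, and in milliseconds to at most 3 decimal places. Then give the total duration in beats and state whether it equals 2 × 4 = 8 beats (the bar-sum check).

1) 0.0ms=0b +754.717ms=2b
2) 754.717ms=2b +754.717ms=2b
3) 1509.434ms=4b +503.145ms=4/3b
4) 2012.579ms=16/3b +503.145ms=4/3b
5) 2515.723ms=20/3b +503.145ms=4/3b
Σ=8b of 8 (159bpm 4/4) — PASS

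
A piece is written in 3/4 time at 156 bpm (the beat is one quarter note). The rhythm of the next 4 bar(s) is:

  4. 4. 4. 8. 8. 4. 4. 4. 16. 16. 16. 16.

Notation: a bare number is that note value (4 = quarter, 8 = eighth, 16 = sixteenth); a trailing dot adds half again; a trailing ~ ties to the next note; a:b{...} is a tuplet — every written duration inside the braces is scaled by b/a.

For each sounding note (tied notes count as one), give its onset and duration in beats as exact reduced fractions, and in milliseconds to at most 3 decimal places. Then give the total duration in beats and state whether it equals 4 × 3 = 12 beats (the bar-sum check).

1) 0.0ms=0b +576.923ms=3/2b
2) 576.923ms=3/2b +576.923ms=3/2b
3) 1153.846ms=3b +576.923ms=3/2b
4) 1730.769ms=9/2b +288.462ms=3/4b
5) 2019.231ms=21/4b +288.462ms=3/4b
6) 2307.692ms=6b +576.923ms=3/2b
7) 2884.615ms=15/2b +576.923ms=3/2b
8) 3461.538ms=9b +576.923ms=3/2b
9) 4038.462ms=21/2b +144.231ms=3/8b
10) 4182.692ms=87/8b +144.231ms=3/8b
11) 4326.923ms=45/4b +144.231ms=3/8b
12) 4471.154ms=93/8b +144.231ms=3/8b
Σ=12b of 12 (156bpm 3/4) — PASS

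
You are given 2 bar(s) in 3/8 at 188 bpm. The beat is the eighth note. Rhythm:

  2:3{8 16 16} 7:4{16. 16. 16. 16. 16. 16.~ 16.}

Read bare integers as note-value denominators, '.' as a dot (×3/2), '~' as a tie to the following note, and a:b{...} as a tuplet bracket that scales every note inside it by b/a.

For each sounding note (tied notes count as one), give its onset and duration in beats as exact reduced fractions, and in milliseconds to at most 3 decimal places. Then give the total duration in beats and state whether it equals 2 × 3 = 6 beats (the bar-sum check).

1) 0.0ms=0b +478.723ms=3/2b
2) 478.723ms=3/2b +239.362ms=3/4b
3) 718.085ms=9/4b +239.362ms=3/4b
4) 957.447ms=3b +136.778ms=3/7b
5) 1094.225ms=24/7b +136.778ms=3/7b
6) 1231.003ms=27/7b +136.778ms=3/7b
7) 1367.781ms=30/7b +136.778ms=3/7b
8) 1504.559ms=33/7b +136.778ms=3/7b
9) 1641.337ms=36/7b +273.556ms=6/7b
Σ=6b of 6 (188bpm 3/8) — PASS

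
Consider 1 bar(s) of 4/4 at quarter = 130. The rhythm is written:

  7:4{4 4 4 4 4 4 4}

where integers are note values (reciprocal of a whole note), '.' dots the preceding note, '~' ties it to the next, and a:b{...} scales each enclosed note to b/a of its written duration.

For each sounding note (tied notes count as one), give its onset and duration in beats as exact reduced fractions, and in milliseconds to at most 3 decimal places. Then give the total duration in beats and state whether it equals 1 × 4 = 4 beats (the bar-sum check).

1) 0.0ms=0b +263.736ms=4/7b
2) 263.736ms=4/7b +263.736ms=4/7b
3) 527.473ms=8/7b +263.736ms=4/7b
4) 791.209ms=12/7b +263.736ms=4/7b
5) 1054.945ms=16/7b +263.736ms=4/7b
6) 1318.681ms=20/7b +263.736ms=4/7b
7) 1582.418ms=24/7b +263.736ms=4/7b
Σ=4b of 4 (130bpm 4/4) — PASS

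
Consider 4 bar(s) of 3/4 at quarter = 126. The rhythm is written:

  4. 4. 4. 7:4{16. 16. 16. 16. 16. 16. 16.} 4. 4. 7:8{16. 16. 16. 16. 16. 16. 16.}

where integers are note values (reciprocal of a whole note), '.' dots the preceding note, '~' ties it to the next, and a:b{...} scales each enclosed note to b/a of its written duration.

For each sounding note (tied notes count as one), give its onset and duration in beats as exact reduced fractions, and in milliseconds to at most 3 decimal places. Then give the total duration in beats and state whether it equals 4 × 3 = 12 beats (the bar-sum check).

1) 0.0ms=0b +714.286ms=3/2b
2) 714.286ms=3/2b +714.286ms=3/2b
3) 1428.571ms=3b +714.286ms=3/2b
4) 2142.857ms=9/2b +102.041ms=3/14b
5) 2244.898ms=33/7b +102.041ms=3/14b
6) 2346.939ms=69/14b +102.041ms=3/14b
7) 2448.98ms=36/7b +102.041ms=3/14b
8) 2551.02ms=75/14b +102.041ms=3/14b
9) 2653.061ms=39/7b +102.041ms=3/14b
10) 2755.102ms=81/14b +102.041ms=3/14b
11) 2857.143ms=6b +714.286ms=3/2b
12) 3571.429ms=15/2b +714.286ms=3/2b
13) 4285.714ms=9b +204.082ms=3/7b
14) 4489.796ms=66/7b +204.082ms=3/7b
15) 4693.878ms=69/7b +204.082ms=3/7b
16) 4897.959ms=72/7b +204.082ms=3/7b
17) 5102.041ms=75/7b +204.082ms=3/7b
18) 5306.122ms=78/7b +204.082ms=3/7b
19) 5510.204ms=81/7b +204.082ms=3/7b
Σ=12b of 12 (126bpm 3/4) — PASS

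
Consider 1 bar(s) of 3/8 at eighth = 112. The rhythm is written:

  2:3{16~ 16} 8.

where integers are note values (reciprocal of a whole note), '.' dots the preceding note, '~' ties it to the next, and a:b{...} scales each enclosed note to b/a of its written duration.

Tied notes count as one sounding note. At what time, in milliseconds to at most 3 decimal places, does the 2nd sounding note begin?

note 2 onset = 3/2b = 803.571ms

1. 0.0ms @ 0 + 803.571ms (3/2)
2. 803.571ms @ 3/2 + 803.571ms (3/2)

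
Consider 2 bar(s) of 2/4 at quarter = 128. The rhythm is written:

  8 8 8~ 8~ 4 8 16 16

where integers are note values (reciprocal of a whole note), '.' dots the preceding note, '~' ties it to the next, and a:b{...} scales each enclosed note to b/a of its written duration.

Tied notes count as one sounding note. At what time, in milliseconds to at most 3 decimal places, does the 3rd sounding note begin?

note 3 onset = 1b = 468.75ms

1. 0.0ms @ 0 + 234.375ms (1/2)
2. 234.375ms @ 1/2 + 234.375ms (1/2)
3. 468.75ms @ 1 + 937.5ms (2)
4. 1406.25ms @ 3 + 234.375ms (1/2)
5. 1640.625ms @ 7/2 + 117.188ms (1/4)
6. 1757.812ms @ 15/4 + 117.188ms (1/4)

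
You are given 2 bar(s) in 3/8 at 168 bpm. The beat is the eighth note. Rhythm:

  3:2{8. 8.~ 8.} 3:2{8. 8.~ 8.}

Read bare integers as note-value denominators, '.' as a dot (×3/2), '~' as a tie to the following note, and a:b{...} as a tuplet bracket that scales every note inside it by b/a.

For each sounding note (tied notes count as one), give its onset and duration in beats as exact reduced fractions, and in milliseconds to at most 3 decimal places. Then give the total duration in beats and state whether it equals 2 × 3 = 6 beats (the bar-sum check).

1) 0.0ms=0b +357.143ms=1b
2) 357.143ms=1b +714.286ms=2b
3) 1071.429ms=3b +357.143ms=1b
4) 1428.571ms=4b +714.286ms=2b
Σ=6b of 6 (168bpm 3/8) — PASS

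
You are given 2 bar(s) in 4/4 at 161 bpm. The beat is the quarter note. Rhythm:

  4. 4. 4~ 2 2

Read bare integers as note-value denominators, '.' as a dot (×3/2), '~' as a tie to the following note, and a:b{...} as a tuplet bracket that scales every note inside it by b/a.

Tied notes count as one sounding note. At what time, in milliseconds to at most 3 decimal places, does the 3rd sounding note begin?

1. 0.0ms @ 0 + 559.006ms (3/2)
2. 559.006ms @ 3/2 + 559.006ms (3/2)
3. 1118.012ms @ 3 + 1118.012ms (3)
4. 2236.025ms @ 6 + 745.342ms (2)

note 3 onset = 3b = 1118.012ms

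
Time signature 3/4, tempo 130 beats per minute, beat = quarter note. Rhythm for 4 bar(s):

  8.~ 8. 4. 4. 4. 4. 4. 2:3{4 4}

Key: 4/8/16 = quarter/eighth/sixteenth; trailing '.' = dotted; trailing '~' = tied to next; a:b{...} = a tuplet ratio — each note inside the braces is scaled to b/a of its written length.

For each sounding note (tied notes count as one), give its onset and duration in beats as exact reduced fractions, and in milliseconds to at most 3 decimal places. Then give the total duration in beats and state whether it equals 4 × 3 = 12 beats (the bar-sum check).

1) 0.0ms=0b +692.308ms=3/2b
2) 692.308ms=3/2b +692.308ms=3/2b
3) 1384.615ms=3b +692.308ms=3/2b
4) 2076.923ms=9/2b +692.308ms=3/2b
5) 2769.231ms=6b +692.308ms=3/2b
6) 3461.538ms=15/2b +692.308ms=3/2b
7) 4153.846ms=9b +692.308ms=3/2b
8) 4846.154ms=21/2b +692.308ms=3/2b
Σ=12b of 12 (130bpm 3/4) — PASS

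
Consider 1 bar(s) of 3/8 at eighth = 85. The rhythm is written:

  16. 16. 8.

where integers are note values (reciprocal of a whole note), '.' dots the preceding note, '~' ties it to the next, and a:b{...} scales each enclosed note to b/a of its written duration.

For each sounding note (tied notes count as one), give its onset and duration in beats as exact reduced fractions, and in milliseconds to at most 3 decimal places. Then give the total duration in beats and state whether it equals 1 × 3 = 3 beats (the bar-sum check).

1) 0.0ms=0b +529.412ms=3/4b
2) 529.412ms=3/4b +529.412ms=3/4b
3) 1058.824ms=3/2b +1058.824ms=3/2b
Σ=3b of 3 (85bpm 3/8) — PASS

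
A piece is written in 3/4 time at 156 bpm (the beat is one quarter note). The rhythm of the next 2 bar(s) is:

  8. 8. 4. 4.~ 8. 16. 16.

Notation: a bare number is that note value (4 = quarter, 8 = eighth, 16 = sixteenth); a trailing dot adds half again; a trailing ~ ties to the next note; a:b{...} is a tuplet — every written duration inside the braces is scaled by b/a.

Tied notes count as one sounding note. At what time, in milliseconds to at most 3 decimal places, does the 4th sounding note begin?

1. 0.0ms @ 0 + 288.462ms (3/4)
2. 288.462ms @ 3/4 + 288.462ms (3/4)
3. 576.923ms @ 3/2 + 576.923ms (3/2)
4. 1153.846ms @ 3 + 865.385ms (9/4)
5. 2019.231ms @ 21/4 + 144.231ms (3/8)
6. 2163.462ms @ 45/8 + 144.231ms (3/8)

note 4 onset = 3b = 1153.846ms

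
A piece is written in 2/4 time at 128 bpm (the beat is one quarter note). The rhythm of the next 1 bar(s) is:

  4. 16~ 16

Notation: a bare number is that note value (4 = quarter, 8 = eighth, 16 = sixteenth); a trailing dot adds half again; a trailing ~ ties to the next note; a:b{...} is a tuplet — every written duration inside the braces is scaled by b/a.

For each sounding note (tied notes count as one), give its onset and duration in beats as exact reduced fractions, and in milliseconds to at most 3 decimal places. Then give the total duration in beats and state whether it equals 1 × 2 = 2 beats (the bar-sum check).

1) 0.0ms=0b +703.125ms=3/2b
2) 703.125ms=3/2b +234.375ms=1/2b
Σ=2b of 2 (128bpm 2/4) — PASS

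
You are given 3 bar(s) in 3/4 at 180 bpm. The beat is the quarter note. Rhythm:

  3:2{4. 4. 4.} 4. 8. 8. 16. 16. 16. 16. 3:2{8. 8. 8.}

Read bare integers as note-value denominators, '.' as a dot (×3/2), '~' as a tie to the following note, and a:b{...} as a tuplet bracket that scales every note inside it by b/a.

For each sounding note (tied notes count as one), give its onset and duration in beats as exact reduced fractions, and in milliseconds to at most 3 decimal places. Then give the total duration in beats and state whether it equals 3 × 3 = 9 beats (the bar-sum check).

1) 0.0ms=0b +333.333ms=1b
2) 333.333ms=1b +333.333ms=1b
3) 666.667ms=2b +333.333ms=1b
4) 1000.0ms=3b +500.0ms=3/2b
5) 1500.0ms=9/2b +250.0ms=3/4b
6) 1750.0ms=21/4b +250.0ms=3/4b
7) 2000.0ms=6b +125.0ms=3/8b
8) 2125.0ms=51/8b +125.0ms=3/8b
9) 2250.0ms=27/4b +125.0ms=3/8b
10) 2375.0ms=57/8b +125.0ms=3/8b
11) 2500.0ms=15/2b +166.667ms=1/2b
12) 2666.667ms=8b +166.667ms=1/2b
13) 2833.333ms=17/2b +166.667ms=1/2b
Σ=9b of 9 (180bpm 3/4) — PASS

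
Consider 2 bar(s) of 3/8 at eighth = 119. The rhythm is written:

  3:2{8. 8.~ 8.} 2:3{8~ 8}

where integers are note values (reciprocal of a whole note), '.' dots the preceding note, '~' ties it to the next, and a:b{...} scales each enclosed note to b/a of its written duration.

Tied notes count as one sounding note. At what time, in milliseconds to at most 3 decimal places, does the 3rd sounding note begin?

1. 0.0ms @ 0 + 504.202ms (1)
2. 504.202ms @ 1 + 1008.403ms (2)
3. 1512.605ms @ 3 + 1512.605ms (3)

note 3 onset = 3b = 1512.605ms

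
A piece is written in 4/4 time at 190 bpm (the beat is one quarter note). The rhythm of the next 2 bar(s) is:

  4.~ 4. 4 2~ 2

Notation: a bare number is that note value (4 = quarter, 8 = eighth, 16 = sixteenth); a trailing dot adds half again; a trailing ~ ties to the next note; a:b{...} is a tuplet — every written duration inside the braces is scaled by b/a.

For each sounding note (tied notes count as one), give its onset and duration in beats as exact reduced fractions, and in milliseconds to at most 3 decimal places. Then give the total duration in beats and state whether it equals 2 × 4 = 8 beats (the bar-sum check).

1) 0.0ms=0b +947.368ms=3b
2) 947.368ms=3b +315.789ms=1b
3) 1263.158ms=4b +1263.158ms=4b
Σ=8b of 8 (190bpm 4/4) — PASS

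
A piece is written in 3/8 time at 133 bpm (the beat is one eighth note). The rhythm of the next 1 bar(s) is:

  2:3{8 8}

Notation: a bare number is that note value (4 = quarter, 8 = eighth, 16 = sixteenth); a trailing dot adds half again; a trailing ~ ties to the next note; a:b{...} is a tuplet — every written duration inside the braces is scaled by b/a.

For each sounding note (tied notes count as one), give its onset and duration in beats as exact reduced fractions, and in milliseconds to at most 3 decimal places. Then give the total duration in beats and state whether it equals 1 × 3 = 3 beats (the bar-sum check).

1) 0.0ms=0b +676.692ms=3/2b
2) 676.692ms=3/2b +676.692ms=3/2b
Σ=3b of 3 (133bpm 3/8) — PASS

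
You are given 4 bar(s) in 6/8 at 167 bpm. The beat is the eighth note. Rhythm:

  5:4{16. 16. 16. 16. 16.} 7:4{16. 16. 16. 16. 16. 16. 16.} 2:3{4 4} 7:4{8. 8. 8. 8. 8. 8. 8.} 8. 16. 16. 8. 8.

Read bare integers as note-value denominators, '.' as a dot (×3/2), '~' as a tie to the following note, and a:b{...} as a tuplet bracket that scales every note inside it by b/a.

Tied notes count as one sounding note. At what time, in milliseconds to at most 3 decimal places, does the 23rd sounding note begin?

1. 0.0ms @ 0 + 215.569ms (3/5)
2. 215.569ms @ 3/5 + 215.569ms (3/5)
3. 431.138ms @ 6/5 + 215.569ms (3/5)
4. 646.707ms @ 9/5 + 215.569ms (3/5)
5. 862.275ms @ 12/5 + 215.569ms (3/5)
6. 1077.844ms @ 3 + 153.978ms (3/7)
7. 1231.822ms @ 24/7 + 153.978ms (3/7)
8. 1385.8ms @ 27/7 + 153.978ms (3/7)
9. 1539.778ms @ 30/7 + 153.978ms (3/7)
10. 1693.755ms @ 33/7 + 153.978ms (3/7)
11. 1847.733ms @ 36/7 + 153.978ms (3/7)
12. 2001.711ms @ 39/7 + 153.978ms (3/7)
13. 2155.689ms @ 6 + 1077.844ms (3)
14. 3233.533ms @ 9 + 1077.844ms (3)
15. 4311.377ms @ 12 + 307.956ms (6/7)
16. 4619.333ms @ 90/7 + 307.956ms (6/7)
17. 4927.288ms @ 96/7 + 307.956ms (6/7)
18. 5235.244ms @ 102/7 + 307.956ms (6/7)
19. 5543.199ms @ 108/7 + 307.956ms (6/7)
20. 5851.155ms @ 114/7 + 307.956ms (6/7)
21. 6159.11ms @ 120/7 + 307.956ms (6/7)
22. 6467.066ms @ 18 + 538.922ms (3/2)
23. 7005.988ms @ 39/2 + 269.461ms (3/4)
24. 7275.449ms @ 81/4 + 269.461ms (3/4)
25. 7544.91ms @ 21 + 538.922ms (3/2)
26. 8083.832ms @ 45/2 + 538.922ms (3/2)

note 23 onset = 39/2b = 7005.988ms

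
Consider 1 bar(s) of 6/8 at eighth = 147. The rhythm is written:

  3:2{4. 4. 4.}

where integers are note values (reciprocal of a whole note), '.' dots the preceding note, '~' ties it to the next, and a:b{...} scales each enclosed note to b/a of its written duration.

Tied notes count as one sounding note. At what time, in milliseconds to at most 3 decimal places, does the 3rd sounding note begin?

1. 0.0ms @ 0 + 816.327ms (2)
2. 816.327ms @ 2 + 816.327ms (2)
3. 1632.653ms @ 4 + 816.327ms (2)

note 3 onset = 4b = 1632.653ms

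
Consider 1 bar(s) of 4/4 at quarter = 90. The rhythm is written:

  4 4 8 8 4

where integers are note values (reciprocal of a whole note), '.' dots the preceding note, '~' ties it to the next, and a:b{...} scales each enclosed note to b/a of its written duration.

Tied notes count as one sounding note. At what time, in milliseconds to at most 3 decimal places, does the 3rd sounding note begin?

note 3 onset = 2b = 1333.333ms

1. 0.0ms @ 0 + 666.667ms (1)
2. 666.667ms @ 1 + 666.667ms (1)
3. 1333.333ms @ 2 + 333.333ms (1/2)
4. 1666.667ms @ 5/2 + 333.333ms (1/2)
5. 2000.0ms @ 3 + 666.667ms (1)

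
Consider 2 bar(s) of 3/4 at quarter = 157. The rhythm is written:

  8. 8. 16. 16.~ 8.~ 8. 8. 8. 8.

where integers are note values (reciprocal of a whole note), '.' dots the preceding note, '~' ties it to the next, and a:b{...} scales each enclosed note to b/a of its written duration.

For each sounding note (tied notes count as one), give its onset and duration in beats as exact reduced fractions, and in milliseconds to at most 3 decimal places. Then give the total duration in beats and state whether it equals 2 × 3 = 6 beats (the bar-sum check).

1) 0.0ms=0b +286.624ms=3/4b
2) 286.624ms=3/4b +286.624ms=3/4b
3) 573.248ms=3/2b +143.312ms=3/8b
4) 716.561ms=15/8b +716.561ms=15/8b
5) 1433.121ms=15/4b +286.624ms=3/4b
6) 1719.745ms=9/2b +286.624ms=3/4b
7) 2006.369ms=21/4b +286.624ms=3/4b
Σ=6b of 6 (157bpm 3/4) — PASS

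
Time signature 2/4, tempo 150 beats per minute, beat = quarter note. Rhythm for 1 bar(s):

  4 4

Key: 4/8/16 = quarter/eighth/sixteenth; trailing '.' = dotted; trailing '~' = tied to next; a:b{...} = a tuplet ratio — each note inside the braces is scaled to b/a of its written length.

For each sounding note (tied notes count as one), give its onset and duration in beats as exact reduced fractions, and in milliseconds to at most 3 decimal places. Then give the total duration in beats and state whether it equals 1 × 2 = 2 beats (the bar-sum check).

1) 0.0ms=0b +400.0ms=1b
2) 400.0ms=1b +400.0ms=1b
Σ=2b of 2 (150bpm 2/4) — PASS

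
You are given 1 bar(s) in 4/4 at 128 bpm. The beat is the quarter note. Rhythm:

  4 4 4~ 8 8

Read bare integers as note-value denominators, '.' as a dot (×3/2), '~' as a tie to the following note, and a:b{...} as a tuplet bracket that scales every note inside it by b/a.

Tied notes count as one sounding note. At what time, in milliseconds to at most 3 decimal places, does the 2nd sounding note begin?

1. 0.0ms @ 0 + 468.75ms (1)
2. 468.75ms @ 1 + 468.75ms (1)
3. 937.5ms @ 2 + 703.125ms (3/2)
4. 1640.625ms @ 7/2 + 234.375ms (1/2)

note 2 onset = 1b = 468.75ms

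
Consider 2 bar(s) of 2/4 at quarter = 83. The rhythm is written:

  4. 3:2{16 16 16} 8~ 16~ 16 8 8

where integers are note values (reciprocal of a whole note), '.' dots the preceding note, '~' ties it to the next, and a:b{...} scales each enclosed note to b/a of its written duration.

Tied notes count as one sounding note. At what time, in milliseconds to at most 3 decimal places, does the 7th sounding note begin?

note 7 onset = 7/2b = 2530.12ms

1. 0.0ms @ 0 + 1084.337ms (3/2)
2. 1084.337ms @ 3/2 + 120.482ms (1/6)
3. 1204.819ms @ 5/3 + 120.482ms (1/6)
4. 1325.301ms @ 11/6 + 120.482ms (1/6)
5. 1445.783ms @ 2 + 722.892ms (1)
6. 2168.675ms @ 3 + 361.446ms (1/2)
7. 2530.12ms @ 7/2 + 361.446ms (1/2)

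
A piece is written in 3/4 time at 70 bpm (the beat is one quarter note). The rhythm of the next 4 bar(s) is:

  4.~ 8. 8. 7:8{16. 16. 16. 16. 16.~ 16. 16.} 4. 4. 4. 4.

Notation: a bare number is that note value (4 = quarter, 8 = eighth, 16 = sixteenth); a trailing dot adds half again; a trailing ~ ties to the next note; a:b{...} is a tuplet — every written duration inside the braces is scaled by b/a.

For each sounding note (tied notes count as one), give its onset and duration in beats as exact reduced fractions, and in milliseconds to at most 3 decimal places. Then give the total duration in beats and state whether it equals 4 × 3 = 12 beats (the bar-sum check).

1) 0.0ms=0b +1928.571ms=9/4b
2) 1928.571ms=9/4b +642.857ms=3/4b
3) 2571.429ms=3b +367.347ms=3/7b
4) 2938.776ms=24/7b +367.347ms=3/7b
5) 3306.122ms=27/7b +367.347ms=3/7b
6) 3673.469ms=30/7b +367.347ms=3/7b
7) 4040.816ms=33/7b +734.694ms=6/7b
8) 4775.51ms=39/7b +367.347ms=3/7b
9) 5142.857ms=6b +1285.714ms=3/2b
10) 6428.571ms=15/2b +1285.714ms=3/2b
11) 7714.286ms=9b +1285.714ms=3/2b
12) 9000.0ms=21/2b +1285.714ms=3/2b
Σ=12b of 12 (70bpm 3/4) — PASS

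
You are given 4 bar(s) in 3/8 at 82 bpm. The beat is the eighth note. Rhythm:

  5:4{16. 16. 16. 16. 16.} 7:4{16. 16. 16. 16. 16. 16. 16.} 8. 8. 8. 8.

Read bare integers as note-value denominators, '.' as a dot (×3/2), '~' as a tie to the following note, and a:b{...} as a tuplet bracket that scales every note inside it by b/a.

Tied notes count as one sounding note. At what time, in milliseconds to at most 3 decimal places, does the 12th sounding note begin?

note 12 onset = 39/7b = 4076.655ms

1. 0.0ms @ 0 + 439.024ms (3/5)
2. 439.024ms @ 3/5 + 439.024ms (3/5)
3. 878.049ms @ 6/5 + 439.024ms (3/5)
4. 1317.073ms @ 9/5 + 439.024ms (3/5)
5. 1756.098ms @ 12/5 + 439.024ms (3/5)
6. 2195.122ms @ 3 + 313.589ms (3/7)
7. 2508.711ms @ 24/7 + 313.589ms (3/7)
8. 2822.3ms @ 27/7 + 313.589ms (3/7)
9. 3135.889ms @ 30/7 + 313.589ms (3/7)
10. 3449.477ms @ 33/7 + 313.589ms (3/7)
11. 3763.066ms @ 36/7 + 313.589ms (3/7)
12. 4076.655ms @ 39/7 + 313.589ms (3/7)
13. 4390.244ms @ 6 + 1097.561ms (3/2)
14. 5487.805ms @ 15/2 + 1097.561ms (3/2)
15. 6585.366ms @ 9 + 1097.561ms (3/2)
16. 7682.927ms @ 21/2 + 1097.561ms (3/2)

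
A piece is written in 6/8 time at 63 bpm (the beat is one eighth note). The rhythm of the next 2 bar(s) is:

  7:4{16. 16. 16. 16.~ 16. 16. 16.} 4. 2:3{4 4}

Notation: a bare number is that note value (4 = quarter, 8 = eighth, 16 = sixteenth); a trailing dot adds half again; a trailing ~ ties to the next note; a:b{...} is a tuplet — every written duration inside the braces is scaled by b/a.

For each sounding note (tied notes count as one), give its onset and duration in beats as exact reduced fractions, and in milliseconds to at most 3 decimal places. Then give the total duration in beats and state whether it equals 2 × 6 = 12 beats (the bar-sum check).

1) 0.0ms=0b +408.163ms=3/7b
2) 408.163ms=3/7b +408.163ms=3/7b
3) 816.327ms=6/7b +408.163ms=3/7b
4) 1224.49ms=9/7b +816.327ms=6/7b
5) 2040.816ms=15/7b +408.163ms=3/7b
6) 2448.98ms=18/7b +408.163ms=3/7b
7) 2857.143ms=3b +2857.143ms=3b
8) 5714.286ms=6b +2857.143ms=3b
9) 8571.429ms=9b +2857.143ms=3b
Σ=12b of 12 (63bpm 6/8) — PASS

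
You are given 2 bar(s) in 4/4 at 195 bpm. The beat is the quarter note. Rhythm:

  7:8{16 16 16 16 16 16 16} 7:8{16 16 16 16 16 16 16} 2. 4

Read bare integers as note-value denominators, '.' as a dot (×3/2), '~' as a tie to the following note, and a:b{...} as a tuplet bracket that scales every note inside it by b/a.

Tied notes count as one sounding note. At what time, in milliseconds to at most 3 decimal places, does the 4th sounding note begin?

note 4 onset = 6/7b = 263.736ms

1. 0.0ms @ 0 + 87.912ms (2/7)
2. 87.912ms @ 2/7 + 87.912ms (2/7)
3. 175.824ms @ 4/7 + 87.912ms (2/7)
4. 263.736ms @ 6/7 + 87.912ms (2/7)
5. 351.648ms @ 8/7 + 87.912ms (2/7)
6. 439.56ms @ 10/7 + 87.912ms (2/7)
7. 527.473ms @ 12/7 + 87.912ms (2/7)
8. 615.385ms @ 2 + 87.912ms (2/7)
9. 703.297ms @ 16/7 + 87.912ms (2/7)
10. 791.209ms @ 18/7 + 87.912ms (2/7)
11. 879.121ms @ 20/7 + 87.912ms (2/7)
12. 967.033ms @ 22/7 + 87.912ms (2/7)
13. 1054.945ms @ 24/7 + 87.912ms (2/7)
14. 1142.857ms @ 26/7 + 87.912ms (2/7)
15. 1230.769ms @ 4 + 923.077ms (3)
16. 2153.846ms @ 7 + 307.692ms (1)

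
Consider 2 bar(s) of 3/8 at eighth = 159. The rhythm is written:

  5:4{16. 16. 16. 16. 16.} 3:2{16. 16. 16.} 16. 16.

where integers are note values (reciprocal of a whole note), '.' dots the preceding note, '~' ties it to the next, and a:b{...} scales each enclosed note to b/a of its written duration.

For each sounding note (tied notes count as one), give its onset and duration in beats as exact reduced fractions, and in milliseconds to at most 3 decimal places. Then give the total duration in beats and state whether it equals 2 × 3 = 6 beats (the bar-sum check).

1) 0.0ms=0b +226.415ms=3/5b
2) 226.415ms=3/5b +226.415ms=3/5b
3) 452.83ms=6/5b +226.415ms=3/5b
4) 679.245ms=9/5b +226.415ms=3/5b
5) 905.66ms=12/5b +226.415ms=3/5b
6) 1132.075ms=3b +188.679ms=1/2b
7) 1320.755ms=7/2b +188.679ms=1/2b
8) 1509.434ms=4b +188.679ms=1/2b
9) 1698.113ms=9/2b +283.019ms=3/4b
10) 1981.132ms=21/4b +283.019ms=3/4b
Σ=6b of 6 (159bpm 3/8) — PASS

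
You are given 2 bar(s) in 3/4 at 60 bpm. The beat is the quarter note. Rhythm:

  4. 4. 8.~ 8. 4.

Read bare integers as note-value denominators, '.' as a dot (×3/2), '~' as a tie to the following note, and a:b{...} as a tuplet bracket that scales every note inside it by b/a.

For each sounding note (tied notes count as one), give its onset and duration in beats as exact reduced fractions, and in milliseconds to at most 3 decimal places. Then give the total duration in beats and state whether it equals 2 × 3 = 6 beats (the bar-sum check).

1) 0.0ms=0b +1500.0ms=3/2b
2) 1500.0ms=3/2b +1500.0ms=3/2b
3) 3000.0ms=3b +1500.0ms=3/2b
4) 4500.0ms=9/2b +1500.0ms=3/2b
Σ=6b of 6 (60bpm 3/4) — PASS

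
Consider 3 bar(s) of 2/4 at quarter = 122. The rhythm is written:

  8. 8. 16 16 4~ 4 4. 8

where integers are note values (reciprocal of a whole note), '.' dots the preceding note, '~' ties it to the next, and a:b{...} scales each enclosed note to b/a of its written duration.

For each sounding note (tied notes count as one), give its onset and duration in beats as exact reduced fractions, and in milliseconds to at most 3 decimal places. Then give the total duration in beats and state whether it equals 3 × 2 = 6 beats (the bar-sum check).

1) 0.0ms=0b +368.852ms=3/4b
2) 368.852ms=3/4b +368.852ms=3/4b
3) 737.705ms=3/2b +122.951ms=1/4b
4) 860.656ms=7/4b +122.951ms=1/4b
5) 983.607ms=2b +983.607ms=2b
6) 1967.213ms=4b +737.705ms=3/2b
7) 2704.918ms=11/2b +245.902ms=1/2b
Σ=6b of 6 (122bpm 2/4) — PASS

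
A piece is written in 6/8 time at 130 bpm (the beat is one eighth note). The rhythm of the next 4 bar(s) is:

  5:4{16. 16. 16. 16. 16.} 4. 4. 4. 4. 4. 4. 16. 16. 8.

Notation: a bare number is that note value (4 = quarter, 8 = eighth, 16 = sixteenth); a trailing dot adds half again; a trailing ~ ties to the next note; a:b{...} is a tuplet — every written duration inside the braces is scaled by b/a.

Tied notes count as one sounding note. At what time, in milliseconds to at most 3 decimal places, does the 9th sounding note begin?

1. 0.0ms @ 0 + 276.923ms (3/5)
2. 276.923ms @ 3/5 + 276.923ms (3/5)
3. 553.846ms @ 6/5 + 276.923ms (3/5)
4. 830.769ms @ 9/5 + 276.923ms (3/5)
5. 1107.692ms @ 12/5 + 276.923ms (3/5)
6. 1384.615ms @ 3 + 1384.615ms (3)
7. 2769.231ms @ 6 + 1384.615ms (3)
8. 4153.846ms @ 9 + 1384.615ms (3)
9. 5538.462ms @ 12 + 1384.615ms (3)
10. 6923.077ms @ 15 + 1384.615ms (3)
11. 8307.692ms @ 18 + 1384.615ms (3)
12. 9692.308ms @ 21 + 346.154ms (3/4)
13. 10038.462ms @ 87/4 + 346.154ms (3/4)
14. 10384.615ms @ 45/2 + 692.308ms (3/2)

note 9 onset = 12b = 5538.462ms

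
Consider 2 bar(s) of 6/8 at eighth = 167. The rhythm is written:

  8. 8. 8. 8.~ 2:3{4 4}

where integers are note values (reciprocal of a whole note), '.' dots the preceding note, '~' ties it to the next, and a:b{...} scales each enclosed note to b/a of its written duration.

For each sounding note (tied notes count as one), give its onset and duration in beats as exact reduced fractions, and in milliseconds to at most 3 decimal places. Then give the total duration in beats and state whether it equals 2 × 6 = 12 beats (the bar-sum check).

1) 0.0ms=0b +538.922ms=3/2b
2) 538.922ms=3/2b +538.922ms=3/2b
3) 1077.844ms=3b +538.922ms=3/2b
4) 1616.766ms=9/2b +1616.766ms=9/2b
5) 3233.533ms=9b +1077.844ms=3b
Σ=12b of 12 (167bpm 6/8) — PASS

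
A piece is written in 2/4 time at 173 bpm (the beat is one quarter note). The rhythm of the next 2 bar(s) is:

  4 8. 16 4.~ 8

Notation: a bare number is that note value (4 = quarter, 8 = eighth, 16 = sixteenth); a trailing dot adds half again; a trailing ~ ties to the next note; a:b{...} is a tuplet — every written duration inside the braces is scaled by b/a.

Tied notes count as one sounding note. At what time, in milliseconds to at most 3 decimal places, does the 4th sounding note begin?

note 4 onset = 2b = 693.642ms

1. 0.0ms @ 0 + 346.821ms (1)
2. 346.821ms @ 1 + 260.116ms (3/4)
3. 606.936ms @ 7/4 + 86.705ms (1/4)
4. 693.642ms @ 2 + 693.642ms (2)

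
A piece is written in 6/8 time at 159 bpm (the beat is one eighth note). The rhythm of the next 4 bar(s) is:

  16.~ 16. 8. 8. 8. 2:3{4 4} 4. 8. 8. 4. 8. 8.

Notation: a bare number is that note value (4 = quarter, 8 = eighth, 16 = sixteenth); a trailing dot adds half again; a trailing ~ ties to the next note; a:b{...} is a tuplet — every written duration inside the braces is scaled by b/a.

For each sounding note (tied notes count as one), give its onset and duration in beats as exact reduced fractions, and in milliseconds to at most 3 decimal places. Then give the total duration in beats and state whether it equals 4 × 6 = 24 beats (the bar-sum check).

1) 0.0ms=0b +566.038ms=3/2b
2) 566.038ms=3/2b +566.038ms=3/2b
3) 1132.075ms=3b +566.038ms=3/2b
4) 1698.113ms=9/2b +566.038ms=3/2b
5) 2264.151ms=6b +1132.075ms=3b
6) 3396.226ms=9b +1132.075ms=3b
7) 4528.302ms=12b +1132.075ms=3b
8) 5660.377ms=15b +566.038ms=3/2b
9) 6226.415ms=33/2b +566.038ms=3/2b
10) 6792.453ms=18b +1132.075ms=3b
11) 7924.528ms=21b +566.038ms=3/2b
12) 8490.566ms=45/2b +566.038ms=3/2b
Σ=24b of 24 (159bpm 6/8) — PASS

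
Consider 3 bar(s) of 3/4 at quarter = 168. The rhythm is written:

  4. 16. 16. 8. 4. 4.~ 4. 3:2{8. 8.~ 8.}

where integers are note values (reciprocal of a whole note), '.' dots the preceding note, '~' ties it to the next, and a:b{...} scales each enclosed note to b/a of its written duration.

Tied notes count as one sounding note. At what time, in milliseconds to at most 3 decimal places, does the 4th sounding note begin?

note 4 onset = 9/4b = 803.571ms

1. 0.0ms @ 0 + 535.714ms (3/2)
2. 535.714ms @ 3/2 + 133.929ms (3/8)
3. 669.643ms @ 15/8 + 133.929ms (3/8)
4. 803.571ms @ 9/4 + 267.857ms (3/4)
5. 1071.429ms @ 3 + 535.714ms (3/2)
6. 1607.143ms @ 9/2 + 1071.429ms (3)
7. 2678.571ms @ 15/2 + 178.571ms (1/2)
8. 2857.143ms @ 8 + 357.143ms (1)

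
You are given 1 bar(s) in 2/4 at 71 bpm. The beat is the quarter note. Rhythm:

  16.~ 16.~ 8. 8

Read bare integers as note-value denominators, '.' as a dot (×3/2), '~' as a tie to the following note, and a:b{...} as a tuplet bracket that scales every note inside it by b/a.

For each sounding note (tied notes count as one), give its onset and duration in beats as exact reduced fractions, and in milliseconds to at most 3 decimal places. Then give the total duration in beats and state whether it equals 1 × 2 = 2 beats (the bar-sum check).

1) 0.0ms=0b +1267.606ms=3/2b
2) 1267.606ms=3/2b +422.535ms=1/2b
Σ=2b of 2 (71bpm 2/4) — PASS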